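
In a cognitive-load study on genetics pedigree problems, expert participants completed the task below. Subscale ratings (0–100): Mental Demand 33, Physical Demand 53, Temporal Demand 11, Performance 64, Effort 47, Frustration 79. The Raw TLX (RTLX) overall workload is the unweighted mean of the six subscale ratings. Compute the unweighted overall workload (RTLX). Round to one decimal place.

Sum of ratings = 33 + 53 + 11 + 64 + 47 + 79 = 287.
RTLX = 287 / 6 = 47.8333 ≈ 47.8.

47.8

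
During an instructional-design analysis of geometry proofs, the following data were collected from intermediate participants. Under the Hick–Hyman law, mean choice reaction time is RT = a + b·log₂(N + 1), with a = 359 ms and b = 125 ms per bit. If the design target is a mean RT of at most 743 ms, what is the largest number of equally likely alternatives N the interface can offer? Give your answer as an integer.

Set 359 + 125·log₂(N + 1) ≤ 743.
log₂(N + 1) ≤ (743 − 359) / 125 = 3.0720.
N + 1 ≤ 2^3.0720 = 8.4094.
N ≤ 7.4094, so the largest integer N is 7.

7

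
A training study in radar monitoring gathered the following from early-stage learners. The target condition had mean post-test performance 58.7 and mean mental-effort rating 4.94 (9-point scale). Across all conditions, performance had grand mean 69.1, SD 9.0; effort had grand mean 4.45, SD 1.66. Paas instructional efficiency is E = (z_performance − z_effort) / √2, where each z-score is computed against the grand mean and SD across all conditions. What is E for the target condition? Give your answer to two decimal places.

-1.03

z_performance = (58.7 − 69.1) / 9.0 = -10.4000 / 9.0 = -1.1556.
z_effort = (4.94 − 4.45) / 1.66 = 0.4900 / 1.66 = 0.2952.
z_P − z_E = -1.1556 − 0.2952 = -1.4508.
E = -1.4508 / √2 = -1.4508 / 1.41421 = -1.0259 ≈ -1.03.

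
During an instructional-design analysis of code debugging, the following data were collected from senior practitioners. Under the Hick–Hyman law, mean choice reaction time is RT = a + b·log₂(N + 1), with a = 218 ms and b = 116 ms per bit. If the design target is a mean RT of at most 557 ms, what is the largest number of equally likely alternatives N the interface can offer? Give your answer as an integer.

6

Set 218 + 116·log₂(N + 1) ≤ 557.
log₂(N + 1) ≤ (557 − 218) / 116 = 2.9224.
N + 1 ≤ 2^2.9224 = 7.5811.
N ≤ 6.5811, so the largest integer N is 6.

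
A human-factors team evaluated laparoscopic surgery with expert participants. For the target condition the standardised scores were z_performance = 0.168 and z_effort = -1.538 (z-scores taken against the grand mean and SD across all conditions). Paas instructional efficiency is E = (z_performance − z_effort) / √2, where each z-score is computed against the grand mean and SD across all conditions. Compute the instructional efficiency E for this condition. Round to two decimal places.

1.21

z_P − z_E = 0.168 − (-1.538) = 1.7060.
E = 1.7060 / √2 = 1.7060 / 1.41421 = 1.2063 ≈ 1.21.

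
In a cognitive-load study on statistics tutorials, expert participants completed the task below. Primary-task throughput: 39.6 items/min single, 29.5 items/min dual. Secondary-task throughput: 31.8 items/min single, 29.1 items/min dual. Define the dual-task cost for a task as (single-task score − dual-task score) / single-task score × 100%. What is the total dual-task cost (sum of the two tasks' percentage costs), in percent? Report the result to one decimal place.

Primary cost = (39.6 − 29.5) / 39.6 × 100% = 25.5051%.
Secondary cost = (31.8 − 29.1) / 31.8 × 100% = 8.4906%.
Total = 25.5051% + 8.4906% = 33.9957% ≈ 34.0%.

34.0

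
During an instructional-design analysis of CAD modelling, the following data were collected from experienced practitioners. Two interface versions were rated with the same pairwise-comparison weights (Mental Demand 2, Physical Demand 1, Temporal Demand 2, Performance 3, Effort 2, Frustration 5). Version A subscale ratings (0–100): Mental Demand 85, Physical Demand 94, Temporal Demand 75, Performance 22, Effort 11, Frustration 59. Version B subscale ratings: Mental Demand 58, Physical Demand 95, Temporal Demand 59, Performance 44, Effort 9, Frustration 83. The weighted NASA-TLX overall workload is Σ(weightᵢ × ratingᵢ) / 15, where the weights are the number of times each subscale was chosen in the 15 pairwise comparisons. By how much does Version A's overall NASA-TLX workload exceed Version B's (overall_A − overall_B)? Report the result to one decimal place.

-6.5

Version A weighted sum = 2·85 + 1·94 + 2·75 + 3·22 + 2·11 + 5·59 = 170 + 94 + 150 + 66 + 22 + 295 = 797; overall_A = 797/15 = 53.1333.
Version B weighted sum = 2·58 + 1·95 + 2·59 + 3·44 + 2·9 + 5·83 = 116 + 95 + 118 + 132 + 18 + 415 = 894; overall_B = 894/15 = 59.6000.
Difference = 53.1333 − 59.6000 = -6.4667 ≈ -6.5.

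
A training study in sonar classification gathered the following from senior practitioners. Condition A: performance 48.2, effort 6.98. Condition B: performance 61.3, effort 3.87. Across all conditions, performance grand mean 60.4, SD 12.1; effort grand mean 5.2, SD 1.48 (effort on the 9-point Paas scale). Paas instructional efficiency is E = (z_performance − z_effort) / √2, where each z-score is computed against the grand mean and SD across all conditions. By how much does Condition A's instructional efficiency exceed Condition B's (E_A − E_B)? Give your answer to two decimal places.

Condition A: z_P = (48.2 − 60.4)/12.1 = -1.0083; z_E = (6.98 − 5.2)/1.48 = 1.2027; E_A = (-1.0083 − 1.2027)/√2 = -1.5634.
Condition B: z_P = (61.3 − 60.4)/12.1 = 0.0744; z_E = (3.87 − 5.2)/1.48 = -0.8986; E_B = (0.0744 − (-0.8986))/√2 = 0.6880.
E_A − E_B = -1.5634 − 0.6880 = -2.2514 ≈ -2.25.

-2.25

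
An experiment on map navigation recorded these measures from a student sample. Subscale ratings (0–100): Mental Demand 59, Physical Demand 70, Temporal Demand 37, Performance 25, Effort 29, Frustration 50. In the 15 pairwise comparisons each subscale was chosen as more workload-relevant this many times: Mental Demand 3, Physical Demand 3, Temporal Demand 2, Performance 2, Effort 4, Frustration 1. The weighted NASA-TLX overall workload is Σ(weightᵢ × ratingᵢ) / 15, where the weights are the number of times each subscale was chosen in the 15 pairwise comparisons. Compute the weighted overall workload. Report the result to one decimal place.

The tallies are the weights (they sum to 15).
Weighted sum = 3·59 + 3·70 + 2·37 + 2·25 + 4·29 + 1·50
            = 177 + 210 + 74 + 50 + 116 + 50 = 677.
Overall workload = 677 / 15 = 45.1333 ≈ 45.1.

45.1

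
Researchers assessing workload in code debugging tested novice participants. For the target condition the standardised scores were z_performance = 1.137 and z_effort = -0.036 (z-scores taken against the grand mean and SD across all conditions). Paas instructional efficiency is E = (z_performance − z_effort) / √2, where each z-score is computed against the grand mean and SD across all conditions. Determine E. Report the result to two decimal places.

z_P − z_E = 1.137 − (-0.036) = 1.1730.
E = 1.1730 / √2 = 1.1730 / 1.41421 = 0.8294 ≈ 0.83.

0.83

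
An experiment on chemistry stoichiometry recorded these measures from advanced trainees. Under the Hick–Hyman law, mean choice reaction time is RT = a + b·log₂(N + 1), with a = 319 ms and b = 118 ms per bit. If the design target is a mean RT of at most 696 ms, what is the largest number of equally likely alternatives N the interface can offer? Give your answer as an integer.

Set 319 + 118·log₂(N + 1) ≤ 696.
log₂(N + 1) ≤ (696 − 319) / 118 = 3.1949.
N + 1 ≤ 2^3.1949 = 9.1572.
N ≤ 8.1572, so the largest integer N is 8.

8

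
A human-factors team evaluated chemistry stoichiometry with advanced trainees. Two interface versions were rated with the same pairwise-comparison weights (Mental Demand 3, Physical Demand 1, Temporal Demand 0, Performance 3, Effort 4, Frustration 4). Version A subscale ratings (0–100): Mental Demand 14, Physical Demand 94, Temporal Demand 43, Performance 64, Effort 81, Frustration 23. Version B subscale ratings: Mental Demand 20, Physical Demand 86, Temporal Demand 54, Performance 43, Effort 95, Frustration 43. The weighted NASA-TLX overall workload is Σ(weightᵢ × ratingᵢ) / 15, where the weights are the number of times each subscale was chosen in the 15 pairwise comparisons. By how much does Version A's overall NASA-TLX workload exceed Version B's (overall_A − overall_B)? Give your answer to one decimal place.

-5.5

Version A weighted sum = 3·14 + 1·94 + 0·43 + 3·64 + 4·81 + 4·23 = 42 + 94 + 0 + 192 + 324 + 92 = 744; overall_A = 744/15 = 49.6000.
Version B weighted sum = 3·20 + 1·86 + 0·54 + 3·43 + 4·95 + 4·43 = 60 + 86 + 0 + 129 + 380 + 172 = 827; overall_B = 827/15 = 55.1333.
Difference = 49.6000 − 55.1333 = -5.5333 ≈ -5.5.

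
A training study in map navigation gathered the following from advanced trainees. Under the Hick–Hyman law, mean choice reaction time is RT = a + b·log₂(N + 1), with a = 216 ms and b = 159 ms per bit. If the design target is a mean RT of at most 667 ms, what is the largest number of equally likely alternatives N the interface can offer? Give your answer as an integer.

Set 216 + 159·log₂(N + 1) ≤ 667.
log₂(N + 1) ≤ (667 − 216) / 159 = 2.8365.
N + 1 ≤ 2^2.8365 = 7.1429.
N ≤ 6.1429, so the largest integer N is 6.

6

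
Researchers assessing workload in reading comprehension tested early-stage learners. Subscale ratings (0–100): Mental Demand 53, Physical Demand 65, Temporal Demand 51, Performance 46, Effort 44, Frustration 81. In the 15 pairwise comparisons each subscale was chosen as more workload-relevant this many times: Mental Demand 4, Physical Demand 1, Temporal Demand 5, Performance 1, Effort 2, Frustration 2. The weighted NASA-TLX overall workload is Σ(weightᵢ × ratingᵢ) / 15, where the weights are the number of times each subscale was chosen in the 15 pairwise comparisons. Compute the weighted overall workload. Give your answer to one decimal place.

55.2

The tallies are the weights (they sum to 15).
Weighted sum = 4·53 + 1·65 + 5·51 + 1·46 + 2·44 + 2·81
            = 212 + 65 + 255 + 46 + 88 + 162 = 828.
Overall workload = 828 / 15 = 55.2000 ≈ 55.2.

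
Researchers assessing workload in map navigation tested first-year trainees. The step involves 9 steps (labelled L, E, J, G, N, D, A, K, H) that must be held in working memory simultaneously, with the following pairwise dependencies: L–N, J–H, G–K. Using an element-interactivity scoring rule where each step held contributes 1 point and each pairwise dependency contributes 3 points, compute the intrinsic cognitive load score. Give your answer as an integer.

18

Count of steps held simultaneously: 9.
Count of pairwise dependencies listed: 3.
Element contribution: 9 × 1 = 9.
Interaction contribution: 3 × 3 = 9.
Intrinsic load = 9 + 9 = 18.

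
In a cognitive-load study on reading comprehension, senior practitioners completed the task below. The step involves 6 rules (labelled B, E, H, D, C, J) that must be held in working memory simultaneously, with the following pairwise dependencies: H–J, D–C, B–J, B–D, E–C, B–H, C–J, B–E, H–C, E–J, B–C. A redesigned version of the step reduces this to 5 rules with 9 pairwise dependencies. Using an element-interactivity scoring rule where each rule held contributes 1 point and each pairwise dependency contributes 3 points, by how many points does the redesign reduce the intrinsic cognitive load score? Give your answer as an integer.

Original: 6 × 1 + 11 × 3 = 6 + 33 = 39.
Redesigned: 5 × 1 + 9 × 3 = 5 + 27 = 32.
Reduction = 39 − 32 = 7.

7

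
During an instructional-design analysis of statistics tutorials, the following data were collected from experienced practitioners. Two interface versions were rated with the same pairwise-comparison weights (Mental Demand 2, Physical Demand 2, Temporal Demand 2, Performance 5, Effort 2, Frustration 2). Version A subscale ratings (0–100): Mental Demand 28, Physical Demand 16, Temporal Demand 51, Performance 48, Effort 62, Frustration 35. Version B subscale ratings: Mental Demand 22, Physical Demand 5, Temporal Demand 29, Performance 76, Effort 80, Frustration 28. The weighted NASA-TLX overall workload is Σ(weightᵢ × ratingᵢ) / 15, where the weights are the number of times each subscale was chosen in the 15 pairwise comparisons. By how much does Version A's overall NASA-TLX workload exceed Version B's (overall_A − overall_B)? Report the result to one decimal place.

Version A weighted sum = 2·28 + 2·16 + 2·51 + 5·48 + 2·62 + 2·35 = 56 + 32 + 102 + 240 + 124 + 70 = 624; overall_A = 624/15 = 41.6000.
Version B weighted sum = 2·22 + 2·5 + 2·29 + 5·76 + 2·80 + 2·28 = 44 + 10 + 58 + 380 + 160 + 56 = 708; overall_B = 708/15 = 47.2000.
Difference = 41.6000 − 47.2000 = -5.6000 ≈ -5.6.

-5.6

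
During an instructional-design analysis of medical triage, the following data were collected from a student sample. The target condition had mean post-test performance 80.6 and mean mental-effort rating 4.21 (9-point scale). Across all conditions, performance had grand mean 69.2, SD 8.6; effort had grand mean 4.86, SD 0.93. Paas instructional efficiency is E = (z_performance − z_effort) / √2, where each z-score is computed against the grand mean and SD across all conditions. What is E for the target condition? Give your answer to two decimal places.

z_performance = (80.6 − 69.2) / 8.6 = 11.4000 / 8.6 = 1.3256.
z_effort = (4.21 − 4.86) / 0.93 = -0.6500 / 0.93 = -0.6989.
z_P − z_E = 1.3256 − (-0.6989) = 2.0245.
E = 2.0245 / √2 = 2.0245 / 1.41421 = 1.4315 ≈ 1.43.

1.43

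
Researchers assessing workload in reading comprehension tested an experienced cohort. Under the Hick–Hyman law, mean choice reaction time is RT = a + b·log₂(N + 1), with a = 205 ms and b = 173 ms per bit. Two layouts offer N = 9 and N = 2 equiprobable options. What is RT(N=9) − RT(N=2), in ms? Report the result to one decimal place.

RT(9) = 205 + 173·log₂(10) = 205 + 173·3.3219 = 779.6887 ms.
RT(2) = 205 + 173·log₂(3) = 205 + 173·1.5850 = 479.2050 ms.
Difference = 779.6887 − 479.2050 = 300.4837 ≈ 300.5 ms.

300.5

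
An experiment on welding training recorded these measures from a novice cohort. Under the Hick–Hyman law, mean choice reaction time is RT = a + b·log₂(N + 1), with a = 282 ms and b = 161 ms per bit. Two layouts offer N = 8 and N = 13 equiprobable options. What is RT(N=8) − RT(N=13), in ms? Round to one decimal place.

RT(8) = 282 + 161·log₂(9) = 282 + 161·3.1699 = 792.3539 ms.
RT(13) = 282 + 161·log₂(14) = 282 + 161·3.8074 = 894.9914 ms.
Difference = 792.3539 − 894.9914 = -102.6375 ≈ -102.6 ms.

-102.6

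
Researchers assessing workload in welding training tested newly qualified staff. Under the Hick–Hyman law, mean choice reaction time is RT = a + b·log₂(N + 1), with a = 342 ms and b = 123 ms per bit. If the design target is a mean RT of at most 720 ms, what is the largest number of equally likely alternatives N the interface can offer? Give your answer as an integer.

7

Set 342 + 123·log₂(N + 1) ≤ 720.
log₂(N + 1) ≤ (720 − 342) / 123 = 3.0732.
N + 1 ≤ 2^3.0732 = 8.4164.
N ≤ 7.4164, so the largest integer N is 7.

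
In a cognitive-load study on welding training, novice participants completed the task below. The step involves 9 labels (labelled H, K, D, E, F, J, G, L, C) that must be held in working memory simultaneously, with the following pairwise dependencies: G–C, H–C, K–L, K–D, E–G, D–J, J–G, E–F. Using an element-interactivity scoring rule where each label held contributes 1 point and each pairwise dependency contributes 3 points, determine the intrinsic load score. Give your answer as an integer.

33

Count of labels held simultaneously: 9.
Count of pairwise dependencies listed: 8.
Element contribution: 9 × 1 = 9.
Interaction contribution: 8 × 3 = 24.
Intrinsic load = 9 + 24 = 33.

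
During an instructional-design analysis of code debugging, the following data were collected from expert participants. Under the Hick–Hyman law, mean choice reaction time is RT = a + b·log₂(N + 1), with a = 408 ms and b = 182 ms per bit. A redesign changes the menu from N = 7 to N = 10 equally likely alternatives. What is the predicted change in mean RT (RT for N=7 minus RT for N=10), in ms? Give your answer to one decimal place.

-83.6

RT(7) = 408 + 182·log₂(8) = 408 + 182·3.0000 = 954.0000 ms.
RT(10) = 408 + 182·log₂(11) = 408 + 182·3.4594 = 1037.6108 ms.
Difference = 954.0000 − 1037.6108 = -83.6108 ≈ -83.6 ms.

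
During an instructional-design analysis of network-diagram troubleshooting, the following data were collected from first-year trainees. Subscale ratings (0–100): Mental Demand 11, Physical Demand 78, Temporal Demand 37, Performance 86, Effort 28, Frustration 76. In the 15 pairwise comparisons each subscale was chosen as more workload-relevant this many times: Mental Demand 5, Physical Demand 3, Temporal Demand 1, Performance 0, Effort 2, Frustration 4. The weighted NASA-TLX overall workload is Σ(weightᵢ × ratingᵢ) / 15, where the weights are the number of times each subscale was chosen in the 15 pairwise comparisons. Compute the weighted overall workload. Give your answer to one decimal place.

45.7

The tallies are the weights (they sum to 15).
Weighted sum = 5·11 + 3·78 + 1·37 + 0·86 + 2·28 + 4·76
            = 55 + 234 + 37 + 0 + 56 + 304 = 686.
Overall workload = 686 / 15 = 45.7333 ≈ 45.7.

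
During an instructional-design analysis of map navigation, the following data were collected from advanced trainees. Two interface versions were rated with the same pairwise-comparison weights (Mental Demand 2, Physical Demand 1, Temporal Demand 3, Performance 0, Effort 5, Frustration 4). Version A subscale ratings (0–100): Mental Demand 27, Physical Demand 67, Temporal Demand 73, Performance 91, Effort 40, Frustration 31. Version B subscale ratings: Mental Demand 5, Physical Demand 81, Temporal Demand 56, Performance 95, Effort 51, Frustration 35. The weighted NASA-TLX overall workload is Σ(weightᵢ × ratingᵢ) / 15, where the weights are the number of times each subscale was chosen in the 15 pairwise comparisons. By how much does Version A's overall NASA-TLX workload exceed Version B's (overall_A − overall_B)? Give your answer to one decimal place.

Version A weighted sum = 2·27 + 1·67 + 3·73 + 0·91 + 5·40 + 4·31 = 54 + 67 + 219 + 0 + 200 + 124 = 664; overall_A = 664/15 = 44.2667.
Version B weighted sum = 2·5 + 1·81 + 3·56 + 0·95 + 5·51 + 4·35 = 10 + 81 + 168 + 0 + 255 + 140 = 654; overall_B = 654/15 = 43.6000.
Difference = 44.2667 − 43.6000 = 0.6667 ≈ 0.7.

0.7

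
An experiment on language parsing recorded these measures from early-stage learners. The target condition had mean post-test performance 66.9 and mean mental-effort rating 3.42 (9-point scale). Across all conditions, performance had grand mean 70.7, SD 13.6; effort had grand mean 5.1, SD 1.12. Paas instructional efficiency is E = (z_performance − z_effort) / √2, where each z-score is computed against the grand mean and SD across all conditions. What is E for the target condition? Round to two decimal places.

z_performance = (66.9 − 70.7) / 13.6 = -3.8000 / 13.6 = -0.2794.
z_effort = (3.42 − 5.1) / 1.12 = -1.6800 / 1.12 = -1.5000.
z_P − z_E = -0.2794 − (-1.5000) = 1.2206.
E = 1.2206 / √2 = 1.2206 / 1.41421 = 0.8631 ≈ 0.86.

0.86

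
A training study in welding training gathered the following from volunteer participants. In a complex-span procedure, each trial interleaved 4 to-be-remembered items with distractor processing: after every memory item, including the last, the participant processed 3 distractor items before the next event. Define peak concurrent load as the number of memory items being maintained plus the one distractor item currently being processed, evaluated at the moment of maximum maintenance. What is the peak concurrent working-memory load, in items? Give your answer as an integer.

Maintenance is greatest during the distractor(s) after memory item 4: all 4 memory items are being held.
One distractor item is concurrently being processed.
Peak concurrent load = 4 + 1 = 5 items.

5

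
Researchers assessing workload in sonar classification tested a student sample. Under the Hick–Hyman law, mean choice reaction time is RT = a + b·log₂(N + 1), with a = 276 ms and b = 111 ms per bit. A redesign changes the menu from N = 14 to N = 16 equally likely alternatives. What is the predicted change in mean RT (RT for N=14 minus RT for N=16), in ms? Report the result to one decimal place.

-20.0

RT(14) = 276 + 111·log₂(15) = 276 + 111·3.9069 = 709.6659 ms.
RT(16) = 276 + 111·log₂(17) = 276 + 111·4.0875 = 729.7125 ms.
Difference = 709.6659 − 729.7125 = -20.0466 ≈ -20.0 ms.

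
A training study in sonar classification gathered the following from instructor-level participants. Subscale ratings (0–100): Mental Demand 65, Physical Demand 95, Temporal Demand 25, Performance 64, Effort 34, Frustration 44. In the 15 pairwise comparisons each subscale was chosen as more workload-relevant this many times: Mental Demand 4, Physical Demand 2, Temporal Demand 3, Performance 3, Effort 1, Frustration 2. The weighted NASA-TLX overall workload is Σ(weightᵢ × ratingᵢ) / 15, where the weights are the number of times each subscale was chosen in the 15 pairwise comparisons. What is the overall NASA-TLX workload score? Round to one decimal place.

The tallies are the weights (they sum to 15).
Weighted sum = 4·65 + 2·95 + 3·25 + 3·64 + 1·34 + 2·44
            = 260 + 190 + 75 + 192 + 34 + 88 = 839.
Overall workload = 839 / 15 = 55.9333 ≈ 55.9.

55.9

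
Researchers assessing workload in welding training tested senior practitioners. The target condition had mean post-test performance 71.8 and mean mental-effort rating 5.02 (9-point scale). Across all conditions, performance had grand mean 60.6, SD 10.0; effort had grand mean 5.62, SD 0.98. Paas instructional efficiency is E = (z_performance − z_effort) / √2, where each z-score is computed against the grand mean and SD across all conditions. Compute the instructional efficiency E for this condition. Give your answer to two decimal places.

z_performance = (71.8 − 60.6) / 10.0 = 11.2000 / 10.0 = 1.1200.
z_effort = (5.02 − 5.62) / 0.98 = -0.6000 / 0.98 = -0.6122.
z_P − z_E = 1.1200 − (-0.6122) = 1.7322.
E = 1.7322 / √2 = 1.7322 / 1.41421 = 1.2249 ≈ 1.22.

1.22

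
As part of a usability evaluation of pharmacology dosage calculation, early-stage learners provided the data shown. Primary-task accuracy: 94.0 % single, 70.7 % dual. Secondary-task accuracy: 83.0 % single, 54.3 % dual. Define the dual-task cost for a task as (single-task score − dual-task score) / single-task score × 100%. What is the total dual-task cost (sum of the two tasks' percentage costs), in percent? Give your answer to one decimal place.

59.4

Primary cost = (94.0 − 70.7) / 94.0 × 100% = 24.7872%.
Secondary cost = (83.0 − 54.3) / 83.0 × 100% = 34.5783%.
Total = 24.7872% + 34.5783% = 59.3655% ≈ 59.4%.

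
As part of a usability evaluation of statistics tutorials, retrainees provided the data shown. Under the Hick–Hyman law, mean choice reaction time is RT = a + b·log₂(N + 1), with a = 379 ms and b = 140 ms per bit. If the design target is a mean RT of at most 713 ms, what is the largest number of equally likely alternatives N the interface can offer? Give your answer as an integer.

Set 379 + 140·log₂(N + 1) ≤ 713.
log₂(N + 1) ≤ (713 − 379) / 140 = 2.3857.
N + 1 ≤ 2^2.3857 = 5.2260.
N ≤ 4.2260, so the largest integer N is 4.

4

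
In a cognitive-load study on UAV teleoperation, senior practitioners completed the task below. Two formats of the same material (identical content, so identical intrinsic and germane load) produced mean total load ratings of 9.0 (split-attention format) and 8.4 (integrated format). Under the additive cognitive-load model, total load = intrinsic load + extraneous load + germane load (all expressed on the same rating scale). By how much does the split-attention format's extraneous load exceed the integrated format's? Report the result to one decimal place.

Intrinsic and germane load are equal across formats, so the difference in total load equals the difference in extraneous load.
Extraneous-load difference = 9.0 − 8.4 = 0.6.

0.6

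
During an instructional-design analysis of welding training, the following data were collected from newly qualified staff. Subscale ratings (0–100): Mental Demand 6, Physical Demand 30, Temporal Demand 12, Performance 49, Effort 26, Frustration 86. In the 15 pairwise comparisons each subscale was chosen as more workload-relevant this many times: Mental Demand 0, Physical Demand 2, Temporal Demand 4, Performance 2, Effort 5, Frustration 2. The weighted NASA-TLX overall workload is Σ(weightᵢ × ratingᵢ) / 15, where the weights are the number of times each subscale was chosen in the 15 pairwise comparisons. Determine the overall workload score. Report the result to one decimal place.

The tallies are the weights (they sum to 15).
Weighted sum = 0·6 + 2·30 + 4·12 + 2·49 + 5·26 + 2·86
            = 0 + 60 + 48 + 98 + 130 + 172 = 508.
Overall workload = 508 / 15 = 33.8667 ≈ 33.9.

33.9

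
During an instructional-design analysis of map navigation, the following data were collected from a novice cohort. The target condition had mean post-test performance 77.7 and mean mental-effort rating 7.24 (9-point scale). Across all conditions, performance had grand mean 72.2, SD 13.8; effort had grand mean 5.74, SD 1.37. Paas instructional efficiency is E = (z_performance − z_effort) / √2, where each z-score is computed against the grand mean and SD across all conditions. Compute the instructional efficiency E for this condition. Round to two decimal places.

-0.49

z_performance = (77.7 − 72.2) / 13.8 = 5.5000 / 13.8 = 0.3986.
z_effort = (7.24 − 5.74) / 1.37 = 1.5000 / 1.37 = 1.0949.
z_P − z_E = 0.3986 − 1.0949 = -0.6963.
E = -0.6963 / √2 = -0.6963 / 1.41421 = -0.4924 ≈ -0.49.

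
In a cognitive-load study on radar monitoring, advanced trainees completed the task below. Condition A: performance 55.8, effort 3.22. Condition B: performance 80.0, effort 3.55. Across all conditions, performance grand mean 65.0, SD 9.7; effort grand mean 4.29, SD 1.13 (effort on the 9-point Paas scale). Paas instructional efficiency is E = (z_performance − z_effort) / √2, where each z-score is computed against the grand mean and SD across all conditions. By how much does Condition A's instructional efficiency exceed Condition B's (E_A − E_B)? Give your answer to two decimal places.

-1.56

Condition A: z_P = (55.8 − 65.0)/9.7 = -0.9485; z_E = (3.22 − 4.29)/1.13 = -0.9469; E_A = (-0.9485 − (-0.9469))/√2 = -0.0011.
Condition B: z_P = (80.0 − 65.0)/9.7 = 1.5464; z_E = (3.55 − 4.29)/1.13 = -0.6549; E_B = (1.5464 − (-0.6549))/√2 = 1.5566.
E_A − E_B = -0.0011 − 1.5566 = -1.5577 ≈ -1.56.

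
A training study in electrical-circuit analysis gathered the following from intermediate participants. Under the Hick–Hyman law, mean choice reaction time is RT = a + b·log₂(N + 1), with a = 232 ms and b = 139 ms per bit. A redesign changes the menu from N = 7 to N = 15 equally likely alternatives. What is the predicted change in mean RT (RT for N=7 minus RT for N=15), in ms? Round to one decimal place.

RT(7) = 232 + 139·log₂(8) = 232 + 139·3.0000 = 649.0000 ms.
RT(15) = 232 + 139·log₂(16) = 232 + 139·4.0000 = 788.0000 ms.
Difference = 649.0000 − 788.0000 = -139.0000 ≈ -139.0 ms.

-139.0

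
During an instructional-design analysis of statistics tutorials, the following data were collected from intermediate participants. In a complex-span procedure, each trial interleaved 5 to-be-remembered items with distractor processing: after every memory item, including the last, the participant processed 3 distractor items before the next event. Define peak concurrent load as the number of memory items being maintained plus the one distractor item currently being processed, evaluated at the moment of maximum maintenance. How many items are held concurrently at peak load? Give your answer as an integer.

Maintenance is greatest during the distractor(s) after memory item 5: all 5 memory items are being held.
One distractor item is concurrently being processed.
Peak concurrent load = 5 + 1 = 6 items.

6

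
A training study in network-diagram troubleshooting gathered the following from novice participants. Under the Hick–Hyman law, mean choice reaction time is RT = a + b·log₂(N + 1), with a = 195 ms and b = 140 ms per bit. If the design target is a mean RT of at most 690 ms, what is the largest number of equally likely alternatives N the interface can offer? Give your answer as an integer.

10

Set 195 + 140·log₂(N + 1) ≤ 690.
log₂(N + 1) ≤ (690 − 195) / 140 = 3.5357.
N + 1 ≤ 2^3.5357 = 11.5972.
N ≤ 10.5972, so the largest integer N is 10.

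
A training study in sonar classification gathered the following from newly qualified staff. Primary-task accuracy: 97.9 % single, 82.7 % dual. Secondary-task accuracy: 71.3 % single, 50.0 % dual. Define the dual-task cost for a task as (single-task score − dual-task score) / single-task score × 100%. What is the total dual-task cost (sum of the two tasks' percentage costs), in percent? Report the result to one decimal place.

45.4

Primary cost = (97.9 − 82.7) / 97.9 × 100% = 15.5260%.
Secondary cost = (71.3 − 50.0) / 71.3 × 100% = 29.8738%.
Total = 15.5260% + 29.8738% = 45.3998% ≈ 45.4%.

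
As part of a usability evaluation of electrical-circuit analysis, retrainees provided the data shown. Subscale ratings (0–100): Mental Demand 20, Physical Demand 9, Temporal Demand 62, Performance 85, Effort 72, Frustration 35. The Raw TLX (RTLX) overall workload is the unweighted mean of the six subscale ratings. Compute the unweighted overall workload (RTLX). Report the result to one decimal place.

Sum of ratings = 20 + 9 + 62 + 85 + 72 + 35 = 283.
RTLX = 283 / 6 = 47.1667 ≈ 47.2.

47.2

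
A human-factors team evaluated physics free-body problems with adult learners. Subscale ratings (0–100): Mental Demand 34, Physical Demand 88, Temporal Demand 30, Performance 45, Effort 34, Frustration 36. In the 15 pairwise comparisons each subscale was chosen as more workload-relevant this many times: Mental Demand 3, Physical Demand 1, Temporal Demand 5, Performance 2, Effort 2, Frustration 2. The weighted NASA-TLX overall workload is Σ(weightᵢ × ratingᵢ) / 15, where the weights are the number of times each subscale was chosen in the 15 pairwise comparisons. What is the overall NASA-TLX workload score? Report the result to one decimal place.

The tallies are the weights (they sum to 15).
Weighted sum = 3·34 + 1·88 + 5·30 + 2·45 + 2·34 + 2·36
            = 102 + 88 + 150 + 90 + 68 + 72 = 570.
Overall workload = 570 / 15 = 38.0000 ≈ 38.0.

38.0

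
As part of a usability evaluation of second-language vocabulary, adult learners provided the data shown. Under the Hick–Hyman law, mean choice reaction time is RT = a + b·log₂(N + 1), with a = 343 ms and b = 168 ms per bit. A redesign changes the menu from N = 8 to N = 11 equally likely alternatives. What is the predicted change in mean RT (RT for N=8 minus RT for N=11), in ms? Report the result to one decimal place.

RT(8) = 343 + 168·log₂(9) = 343 + 168·3.1699 = 875.5432 ms.
RT(11) = 343 + 168·log₂(12) = 343 + 168·3.5850 = 945.2800 ms.
Difference = 875.5432 − 945.2800 = -69.7368 ≈ -69.7 ms.

-69.7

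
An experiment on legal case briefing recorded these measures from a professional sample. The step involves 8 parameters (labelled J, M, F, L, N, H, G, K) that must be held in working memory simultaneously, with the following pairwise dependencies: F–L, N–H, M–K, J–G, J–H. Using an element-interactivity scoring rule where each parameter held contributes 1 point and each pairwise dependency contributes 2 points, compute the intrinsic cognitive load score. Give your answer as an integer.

Count of parameters held simultaneously: 8.
Count of pairwise dependencies listed: 5.
Element contribution: 8 × 1 = 8.
Interaction contribution: 5 × 2 = 10.
Intrinsic load = 8 + 10 = 18.

18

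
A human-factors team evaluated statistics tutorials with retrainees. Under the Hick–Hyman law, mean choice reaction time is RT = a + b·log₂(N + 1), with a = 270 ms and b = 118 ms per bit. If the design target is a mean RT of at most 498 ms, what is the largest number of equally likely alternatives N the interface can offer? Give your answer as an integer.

2

Set 270 + 118·log₂(N + 1) ≤ 498.
log₂(N + 1) ≤ (498 − 270) / 118 = 1.9322.
N + 1 ≤ 2^1.9322 = 3.8164.
N ≤ 2.8164, so the largest integer N is 2.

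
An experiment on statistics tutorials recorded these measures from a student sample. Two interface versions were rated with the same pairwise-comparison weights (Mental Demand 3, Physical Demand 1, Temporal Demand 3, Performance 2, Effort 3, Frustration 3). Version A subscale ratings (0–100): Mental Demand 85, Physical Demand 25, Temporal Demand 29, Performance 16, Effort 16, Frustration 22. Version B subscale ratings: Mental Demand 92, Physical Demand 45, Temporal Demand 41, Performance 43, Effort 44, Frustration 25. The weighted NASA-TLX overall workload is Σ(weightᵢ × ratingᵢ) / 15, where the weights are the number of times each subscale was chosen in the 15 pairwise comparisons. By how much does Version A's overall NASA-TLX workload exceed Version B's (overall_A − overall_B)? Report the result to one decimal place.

Version A weighted sum = 3·85 + 1·25 + 3·29 + 2·16 + 3·16 + 3·22 = 255 + 25 + 87 + 32 + 48 + 66 = 513; overall_A = 513/15 = 34.2000.
Version B weighted sum = 3·92 + 1·45 + 3·41 + 2·43 + 3·44 + 3·25 = 276 + 45 + 123 + 86 + 132 + 75 = 737; overall_B = 737/15 = 49.1333.
Difference = 34.2000 − 49.1333 = -14.9333 ≈ -14.9.

-14.9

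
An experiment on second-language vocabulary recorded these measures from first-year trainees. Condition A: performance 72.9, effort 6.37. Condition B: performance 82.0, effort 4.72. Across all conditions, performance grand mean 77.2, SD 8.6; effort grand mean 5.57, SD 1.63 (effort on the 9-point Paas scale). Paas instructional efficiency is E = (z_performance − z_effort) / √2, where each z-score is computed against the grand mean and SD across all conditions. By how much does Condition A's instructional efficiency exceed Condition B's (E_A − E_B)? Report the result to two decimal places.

-1.46

Condition A: z_P = (72.9 − 77.2)/8.6 = -0.5000; z_E = (6.37 − 5.57)/1.63 = 0.4908; E_A = (-0.5000 − 0.4908)/√2 = -0.7006.
Condition B: z_P = (82.0 − 77.2)/8.6 = 0.5581; z_E = (4.72 − 5.57)/1.63 = -0.5215; E_B = (0.5581 − (-0.5215))/√2 = 0.7634.
E_A − E_B = -0.7006 − 0.7634 = -1.4640 ≈ -1.46.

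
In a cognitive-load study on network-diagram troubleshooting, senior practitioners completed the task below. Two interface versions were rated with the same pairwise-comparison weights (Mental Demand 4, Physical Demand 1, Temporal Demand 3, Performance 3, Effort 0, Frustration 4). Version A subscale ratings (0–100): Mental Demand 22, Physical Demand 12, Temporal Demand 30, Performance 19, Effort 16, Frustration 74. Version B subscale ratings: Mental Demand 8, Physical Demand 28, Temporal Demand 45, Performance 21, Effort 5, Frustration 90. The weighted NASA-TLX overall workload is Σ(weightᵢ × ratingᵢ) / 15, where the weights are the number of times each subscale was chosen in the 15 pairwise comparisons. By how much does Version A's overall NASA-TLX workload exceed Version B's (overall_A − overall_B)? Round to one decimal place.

Version A weighted sum = 4·22 + 1·12 + 3·30 + 3·19 + 0·16 + 4·74 = 88 + 12 + 90 + 57 + 0 + 296 = 543; overall_A = 543/15 = 36.2000.
Version B weighted sum = 4·8 + 1·28 + 3·45 + 3·21 + 0·5 + 4·90 = 32 + 28 + 135 + 63 + 0 + 360 = 618; overall_B = 618/15 = 41.2000.
Difference = 36.2000 − 41.2000 = -5.0000 ≈ -5.0.

-5.0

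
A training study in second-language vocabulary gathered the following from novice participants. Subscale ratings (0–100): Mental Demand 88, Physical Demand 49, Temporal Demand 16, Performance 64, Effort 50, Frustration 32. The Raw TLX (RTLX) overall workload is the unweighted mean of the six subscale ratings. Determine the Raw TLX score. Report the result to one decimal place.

Sum of ratings = 88 + 49 + 16 + 64 + 50 + 32 = 299.
RTLX = 299 / 6 = 49.8333 ≈ 49.8.

49.8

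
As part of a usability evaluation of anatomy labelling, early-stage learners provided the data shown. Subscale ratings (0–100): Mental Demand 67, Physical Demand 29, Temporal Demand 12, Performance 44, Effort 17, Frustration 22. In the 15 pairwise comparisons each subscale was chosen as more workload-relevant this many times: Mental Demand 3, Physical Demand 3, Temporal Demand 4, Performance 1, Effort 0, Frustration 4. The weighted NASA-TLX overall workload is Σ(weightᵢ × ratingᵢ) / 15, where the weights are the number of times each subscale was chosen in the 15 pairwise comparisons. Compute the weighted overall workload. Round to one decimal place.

The tallies are the weights (they sum to 15).
Weighted sum = 3·67 + 3·29 + 4·12 + 1·44 + 0·17 + 4·22
            = 201 + 87 + 48 + 44 + 0 + 88 = 468.
Overall workload = 468 / 15 = 31.2000 ≈ 31.2.

31.2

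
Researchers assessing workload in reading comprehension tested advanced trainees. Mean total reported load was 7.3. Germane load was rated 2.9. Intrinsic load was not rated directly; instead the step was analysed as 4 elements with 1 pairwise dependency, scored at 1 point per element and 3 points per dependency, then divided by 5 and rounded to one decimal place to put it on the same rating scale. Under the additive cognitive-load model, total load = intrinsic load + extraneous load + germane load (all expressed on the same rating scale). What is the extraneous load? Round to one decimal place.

Intrinsic (element-interactivity): (4 × 1 + 1 × 3) / 5 = 7 / 5 = 1.4000 → 1.4.
extraneous load = total − intrinsic − germane
             = 7.3 − 1.4 − 2.9 = 3.0.

3.0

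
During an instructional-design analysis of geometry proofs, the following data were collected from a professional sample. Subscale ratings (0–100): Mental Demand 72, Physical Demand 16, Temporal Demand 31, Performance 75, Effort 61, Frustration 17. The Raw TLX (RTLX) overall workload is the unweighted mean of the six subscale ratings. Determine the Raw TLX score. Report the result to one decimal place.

Sum of ratings = 72 + 16 + 31 + 75 + 61 + 17 = 272.
RTLX = 272 / 6 = 45.3333 ≈ 45.3.

45.3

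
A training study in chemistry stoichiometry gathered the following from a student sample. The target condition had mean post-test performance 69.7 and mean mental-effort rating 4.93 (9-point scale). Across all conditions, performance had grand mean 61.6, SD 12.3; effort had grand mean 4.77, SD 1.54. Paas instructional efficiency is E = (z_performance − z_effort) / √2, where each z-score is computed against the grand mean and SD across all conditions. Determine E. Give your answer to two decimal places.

0.39

z_performance = (69.7 − 61.6) / 12.3 = 8.1000 / 12.3 = 0.6585.
z_effort = (4.93 − 4.77) / 1.54 = 0.1600 / 1.54 = 0.1039.
z_P − z_E = 0.6585 − 0.1039 = 0.5546.
E = 0.5546 / √2 = 0.5546 / 1.41421 = 0.3922 ≈ 0.39.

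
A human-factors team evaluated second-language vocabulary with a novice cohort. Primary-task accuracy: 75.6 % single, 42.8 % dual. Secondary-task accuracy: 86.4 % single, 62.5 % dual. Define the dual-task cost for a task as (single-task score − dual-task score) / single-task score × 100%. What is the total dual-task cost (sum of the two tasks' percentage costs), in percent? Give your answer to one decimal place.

71.0

Primary cost = (75.6 − 42.8) / 75.6 × 100% = 43.3862%.
Secondary cost = (86.4 − 62.5) / 86.4 × 100% = 27.6620%.
Total = 43.3862% + 27.6620% = 71.0482% ≈ 71.0%.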